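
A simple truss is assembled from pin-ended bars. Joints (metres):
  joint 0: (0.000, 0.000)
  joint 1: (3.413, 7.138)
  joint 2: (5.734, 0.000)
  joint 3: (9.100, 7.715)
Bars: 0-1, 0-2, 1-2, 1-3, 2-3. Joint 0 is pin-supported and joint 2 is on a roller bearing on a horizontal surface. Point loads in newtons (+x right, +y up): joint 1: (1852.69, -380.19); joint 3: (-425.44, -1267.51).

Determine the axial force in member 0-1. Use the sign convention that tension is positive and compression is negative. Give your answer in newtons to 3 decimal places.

2576.081

N=4 nodes, M=5 members, R=3 reactions → 2N=8, M+R=8
member 0 (0-1): L=7.9120, (cx,cy)=(0.4314,0.9022)
member 1 (0-2): L=5.7340, (cx,cy)=(1.0000,0.0000)
member 2 (1-2): L=7.5059, (cx,cy)=(0.3092,-0.9510)
member 3 (1-3): L=5.7162, (cx,cy)=(0.9949,0.1009)
member 4 (2-3): L=8.4173, (cx,cy)=(0.3999,0.9166)
solve A·x = −loads:
  F[0-1] = +2576.0811 N (tension)
  F[0-2] = +316.0046 N (tension)
  F[1-2] = -2829.3948 N (compression)
  F[1-3] = +134.1593 N (tension)
  F[2-3] = -1397.6694 N (compression)
  Rx@0 = -1427.2500 N
  Ry@0 = -2324.0756 N
  Ry@2 = +3971.7756 N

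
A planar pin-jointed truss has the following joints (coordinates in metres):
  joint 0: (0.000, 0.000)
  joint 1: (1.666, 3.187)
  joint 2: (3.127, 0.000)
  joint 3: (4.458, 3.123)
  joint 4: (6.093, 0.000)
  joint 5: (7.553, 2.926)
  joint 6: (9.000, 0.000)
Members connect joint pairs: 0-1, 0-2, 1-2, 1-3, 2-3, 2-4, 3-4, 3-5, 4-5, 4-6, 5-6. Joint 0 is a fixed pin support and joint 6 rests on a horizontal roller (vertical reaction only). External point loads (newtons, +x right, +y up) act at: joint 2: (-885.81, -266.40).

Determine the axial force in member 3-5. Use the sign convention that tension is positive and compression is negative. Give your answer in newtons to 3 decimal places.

-89.308

N=7 nodes, M=11 members, R=3 reactions → 2N=14, M+R=14
member 0 (0-1): L=3.5962, (cx,cy)=(0.4633,0.8862)
member 1 (0-2): L=3.1270, (cx,cy)=(1.0000,0.0000)
member 2 (1-2): L=3.5059, (cx,cy)=(0.4167,-0.9090)
member 3 (1-3): L=2.7927, (cx,cy)=(0.9997,-0.0229)
member 4 (2-3): L=3.3948, (cx,cy)=(0.3921,0.9199)
member 5 (2-4): L=2.9660, (cx,cy)=(1.0000,0.0000)
member 6 (3-4): L=3.5251, (cx,cy)=(0.4638,-0.8859)
member 7 (3-5): L=3.1013, (cx,cy)=(0.9980,-0.0635)
member 8 (4-5): L=3.2700, (cx,cy)=(0.4465,0.8948)
member 9 (4-6): L=2.9070, (cx,cy)=(1.0000,0.0000)
member 10 (5-6): L=3.2642, (cx,cy)=(0.4433,-0.8964)
solve A·x = −loads:
  F[0-1] = -196.1604 N (compression)
  F[0-2] = -794.9350 N (compression)
  F[1-2] = +195.5838 N (tension)
  F[1-3] = -172.4247 N (compression)
  F[2-3] = +96.3196 N (tension)
  F[2-4] = +134.6154 N (tension)
  F[3-4] = -98.0732 N (compression)
  F[3-5] = -89.3078 N (compression)
  F[4-5] = +97.1019 N (tension)
  F[4-6] = +45.7735 N (tension)
  F[5-6] = -103.2590 N (compression)
  Rx@0 = +885.8100 N
  Ry@0 = +173.8408 N
  Ry@6 = +92.5592 N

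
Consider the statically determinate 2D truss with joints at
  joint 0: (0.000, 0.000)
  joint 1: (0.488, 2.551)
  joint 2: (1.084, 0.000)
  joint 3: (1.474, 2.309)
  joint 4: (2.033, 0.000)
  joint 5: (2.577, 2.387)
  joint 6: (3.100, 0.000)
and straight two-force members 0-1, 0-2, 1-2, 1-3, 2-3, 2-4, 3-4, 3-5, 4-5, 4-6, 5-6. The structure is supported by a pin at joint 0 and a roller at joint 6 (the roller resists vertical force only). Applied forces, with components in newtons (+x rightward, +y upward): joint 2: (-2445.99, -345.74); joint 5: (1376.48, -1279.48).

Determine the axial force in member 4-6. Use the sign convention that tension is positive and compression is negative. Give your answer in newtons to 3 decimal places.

N=7 nodes, M=11 members, R=3 reactions → 2N=14, M+R=14
member 0 (0-1): L=2.5973, (cx,cy)=(0.1879,0.9822)
member 1 (0-2): L=1.0840, (cx,cy)=(1.0000,0.0000)
member 2 (1-2): L=2.6197, (cx,cy)=(0.2275,-0.9738)
member 3 (1-3): L=1.0153, (cx,cy)=(0.9712,-0.2384)
member 4 (2-3): L=2.3417, (cx,cy)=(0.1665,0.9860)
member 5 (2-4): L=0.9490, (cx,cy)=(1.0000,0.0000)
member 6 (3-4): L=2.3757, (cx,cy)=(0.2353,-0.9719)
member 7 (3-5): L=1.1058, (cx,cy)=(0.9975,0.0705)
member 8 (4-5): L=2.4482, (cx,cy)=(0.2222,0.9750)
member 9 (4-6): L=1.0670, (cx,cy)=(1.0000,0.0000)
member 10 (5-6): L=2.4436, (cx,cy)=(0.2140,-0.9768)
solve A·x = −loads:
  F[0-1] = +630.4141 N (tension)
  F[0-2] = -1187.9588 N (compression)
  F[1-2] = -706.2112 N (compression)
  F[1-3] = +287.4008 N (tension)
  F[2-3] = +1048.0693 N (tension)
  F[2-4] = +922.8120 N (tension)
  F[3-4] = -943.6376 N (compression)
  F[3-5] = +677.3922 N (tension)
  F[4-5] = +940.6593 N (tension)
  F[4-6] = +491.7572 N (tension)
  F[5-6] = -2297.6478 N (compression)
  Rx@0 = +1069.5100 N
  Ry@0 = -619.1864 N
  Ry@6 = +2244.4064 N

491.757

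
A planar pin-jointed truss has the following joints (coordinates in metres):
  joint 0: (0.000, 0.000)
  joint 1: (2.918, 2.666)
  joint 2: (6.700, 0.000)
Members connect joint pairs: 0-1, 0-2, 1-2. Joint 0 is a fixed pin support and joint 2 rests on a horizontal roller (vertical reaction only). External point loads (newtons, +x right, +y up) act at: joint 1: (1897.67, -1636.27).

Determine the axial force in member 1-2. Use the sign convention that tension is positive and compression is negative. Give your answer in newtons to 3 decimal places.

N=3 nodes, M=3 members, R=3 reactions → 2N=6, M+R=6
member 0 (0-1): L=3.9525, (cx,cy)=(0.7383,0.6745)
member 1 (0-2): L=6.7000, (cx,cy)=(1.0000,0.0000)
member 2 (1-2): L=4.6272, (cx,cy)=(0.8173,-0.5762)
solve A·x = −loads:
  F[0-1] = -249.8632 N (compression)
  F[0-2] = +2082.1356 N (tension)
  F[1-2] = -2547.4565 N (compression)
  Rx@0 = -1897.6700 N
  Ry@0 = +168.5351 N
  Ry@2 = +1467.7349 N

-2547.456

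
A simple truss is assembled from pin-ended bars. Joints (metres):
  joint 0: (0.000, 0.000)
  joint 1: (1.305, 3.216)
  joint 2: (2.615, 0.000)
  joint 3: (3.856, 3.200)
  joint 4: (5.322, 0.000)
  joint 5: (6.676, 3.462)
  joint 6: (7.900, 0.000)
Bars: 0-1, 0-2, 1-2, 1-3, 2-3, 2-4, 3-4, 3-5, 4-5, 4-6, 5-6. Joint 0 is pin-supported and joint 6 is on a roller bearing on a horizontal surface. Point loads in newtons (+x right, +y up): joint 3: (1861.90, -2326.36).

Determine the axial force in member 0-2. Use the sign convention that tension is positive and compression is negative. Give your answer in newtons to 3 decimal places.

2039.095

N=7 nodes, M=11 members, R=3 reactions → 2N=14, M+R=14
member 0 (0-1): L=3.4707, (cx,cy)=(0.3760,0.9266)
member 1 (0-2): L=2.6150, (cx,cy)=(1.0000,0.0000)
member 2 (1-2): L=3.4726, (cx,cy)=(0.3772,-0.9261)
member 3 (1-3): L=2.5511, (cx,cy)=(1.0000,-0.0063)
member 4 (2-3): L=3.4322, (cx,cy)=(0.3616,0.9323)
member 5 (2-4): L=2.7070, (cx,cy)=(1.0000,0.0000)
member 6 (3-4): L=3.5198, (cx,cy)=(0.4165,-0.9091)
member 7 (3-5): L=2.8321, (cx,cy)=(0.9957,0.0925)
member 8 (4-5): L=3.7174, (cx,cy)=(0.3642,0.9313)
member 9 (4-6): L=2.5780, (cx,cy)=(1.0000,0.0000)
member 10 (5-6): L=3.6720, (cx,cy)=(0.3333,-0.9428)
solve A·x = −loads:
  F[0-1] = -471.2554 N (compression)
  F[0-2] = +2039.0949 N (tension)
  F[1-2] = +473.9220 N (tension)
  F[1-3] = -355.9852 N (compression)
  F[2-3] = -470.7559 N (compression)
  F[2-4] = +2388.0914 N (tension)
  F[3-4] = -2227.7765 N (compression)
  F[3-5] = -1466.5153 N (compression)
  F[4-5] = +2174.7443 N (tension)
  F[4-6] = +668.1041 N (tension)
  F[5-6] = -2004.3150 N (compression)
  Rx@0 = -1861.9000 N
  Ry@0 = +436.6734 N
  Ry@6 = +1889.6866 N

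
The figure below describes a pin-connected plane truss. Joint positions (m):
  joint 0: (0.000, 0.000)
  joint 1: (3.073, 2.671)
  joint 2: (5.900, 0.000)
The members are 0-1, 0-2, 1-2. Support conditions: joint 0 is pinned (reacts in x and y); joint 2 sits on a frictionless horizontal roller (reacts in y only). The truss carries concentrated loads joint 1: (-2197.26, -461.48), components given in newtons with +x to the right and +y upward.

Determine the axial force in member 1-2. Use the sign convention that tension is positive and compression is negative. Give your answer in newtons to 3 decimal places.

N=3 nodes, M=3 members, R=3 reactions → 2N=6, M+R=6
member 0 (0-1): L=4.0716, (cx,cy)=(0.7547,0.6560)
member 1 (0-2): L=5.9000, (cx,cy)=(1.0000,0.0000)
member 2 (1-2): L=3.8892, (cx,cy)=(0.7269,-0.6868)
solve A·x = −loads:
  F[0-1] = -1853.3812 N (compression)
  F[0-2] = -798.4237 N (compression)
  F[1-2] = +1098.4293 N (tension)
  Rx@0 = +2197.2600 N
  Ry@0 = +1215.8450 N
  Ry@2 = -754.3650 N

1098.429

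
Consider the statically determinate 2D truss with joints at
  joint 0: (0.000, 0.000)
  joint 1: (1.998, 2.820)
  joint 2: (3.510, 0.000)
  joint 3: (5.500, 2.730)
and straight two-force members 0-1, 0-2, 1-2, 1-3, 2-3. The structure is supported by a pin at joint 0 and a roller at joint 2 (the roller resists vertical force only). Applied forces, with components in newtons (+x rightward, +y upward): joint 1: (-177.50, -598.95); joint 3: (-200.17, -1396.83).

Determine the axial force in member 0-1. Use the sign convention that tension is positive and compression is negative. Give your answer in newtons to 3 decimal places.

288.779

N=4 nodes, M=5 members, R=3 reactions → 2N=8, M+R=8
member 0 (0-1): L=3.4561, (cx,cy)=(0.5781,0.8160)
member 1 (0-2): L=3.5100, (cx,cy)=(1.0000,0.0000)
member 2 (1-2): L=3.1998, (cx,cy)=(0.4725,-0.8813)
member 3 (1-3): L=3.5032, (cx,cy)=(0.9997,-0.0257)
member 4 (2-3): L=3.3783, (cx,cy)=(0.5891,0.8081)
solve A·x = −loads:
  F[0-1] = +288.7791 N (tension)
  F[0-2] = -544.6171 N (compression)
  F[1-2] = -970.3907 N (compression)
  F[1-3] = +803.2545 N (tension)
  F[2-3] = -1703.0083 N (compression)
  Rx@0 = +377.6700 N
  Ry@0 = -235.6311 N
  Ry@2 = +2231.4111 N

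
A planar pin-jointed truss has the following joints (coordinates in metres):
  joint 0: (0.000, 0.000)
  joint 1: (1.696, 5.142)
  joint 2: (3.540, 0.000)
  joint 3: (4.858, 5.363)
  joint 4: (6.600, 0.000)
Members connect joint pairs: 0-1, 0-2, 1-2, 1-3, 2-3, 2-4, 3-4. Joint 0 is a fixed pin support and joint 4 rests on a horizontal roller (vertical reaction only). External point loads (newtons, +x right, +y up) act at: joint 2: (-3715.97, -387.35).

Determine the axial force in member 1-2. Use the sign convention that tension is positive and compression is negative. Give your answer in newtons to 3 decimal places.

181.833

N=5 nodes, M=7 members, R=3 reactions → 2N=10, M+R=10
member 0 (0-1): L=5.4145, (cx,cy)=(0.3132,0.9497)
member 1 (0-2): L=3.5400, (cx,cy)=(1.0000,0.0000)
member 2 (1-2): L=5.4626, (cx,cy)=(0.3376,-0.9413)
member 3 (1-3): L=3.1697, (cx,cy)=(0.9976,0.0697)
member 4 (2-3): L=5.5226, (cx,cy)=(0.2387,0.9711)
member 5 (2-4): L=3.0600, (cx,cy)=(1.0000,0.0000)
member 6 (3-4): L=5.6388, (cx,cy)=(0.3089,-0.9511)
solve A·x = −loads:
  F[0-1] = -189.1061 N (compression)
  F[0-2] = -3656.7355 N (compression)
  F[1-2] = +181.8327 N (tension)
  F[1-3] = -120.9092 N (compression)
  F[2-3] = +222.6234 N (tension)
  F[2-4] = +67.4844 N (tension)
  F[3-4] = -218.4458 N (compression)
  Rx@0 = +3715.9700 N
  Ry@0 = +179.5895 N
  Ry@4 = +207.7605 N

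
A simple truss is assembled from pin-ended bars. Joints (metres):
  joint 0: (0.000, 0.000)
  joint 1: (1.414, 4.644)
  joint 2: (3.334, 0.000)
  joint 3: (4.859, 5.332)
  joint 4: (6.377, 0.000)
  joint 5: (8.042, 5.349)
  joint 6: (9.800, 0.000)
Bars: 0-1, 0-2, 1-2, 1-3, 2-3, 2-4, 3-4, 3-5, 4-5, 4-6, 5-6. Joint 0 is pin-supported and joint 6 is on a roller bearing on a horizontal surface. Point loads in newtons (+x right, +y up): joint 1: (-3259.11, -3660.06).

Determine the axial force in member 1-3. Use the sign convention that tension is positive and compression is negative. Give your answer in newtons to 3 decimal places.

1332.949

N=7 nodes, M=11 members, R=3 reactions → 2N=14, M+R=14
member 0 (0-1): L=4.8545, (cx,cy)=(0.2913,0.9566)
member 1 (0-2): L=3.3340, (cx,cy)=(1.0000,0.0000)
member 2 (1-2): L=5.0252, (cx,cy)=(0.3821,-0.9241)
member 3 (1-3): L=3.5130, (cx,cy)=(0.9806,0.1958)
member 4 (2-3): L=5.5458, (cx,cy)=(0.2750,0.9614)
member 5 (2-4): L=3.0430, (cx,cy)=(1.0000,0.0000)
member 6 (3-4): L=5.5439, (cx,cy)=(0.2738,-0.9618)
member 7 (3-5): L=3.1830, (cx,cy)=(1.0000,0.0053)
member 8 (4-5): L=5.6021, (cx,cy)=(0.2972,0.9548)
member 9 (4-6): L=3.4230, (cx,cy)=(1.0000,0.0000)
member 10 (5-6): L=5.6305, (cx,cy)=(0.3122,-0.9500)
solve A·x = −loads:
  F[0-1] = -4888.3486 N (compression)
  F[0-2] = -1835.2495 N (compression)
  F[1-2] = +1382.2387 N (tension)
  F[1-3] = +1332.9489 N (tension)
  F[2-3] = -1328.5911 N (compression)
  F[2-4] = -941.7968 N (compression)
  F[3-4] = +1060.3275 N (tension)
  F[3-5] = +651.4717 N (tension)
  F[4-5] = -1068.0669 N (compression)
  F[4-6] = -334.0248 N (compression)
  F[5-6] = +1069.8077 N (tension)
  Rx@0 = +3259.1100 N
  Ry@0 = +4676.3847 N
  Ry@6 = -1016.3247 N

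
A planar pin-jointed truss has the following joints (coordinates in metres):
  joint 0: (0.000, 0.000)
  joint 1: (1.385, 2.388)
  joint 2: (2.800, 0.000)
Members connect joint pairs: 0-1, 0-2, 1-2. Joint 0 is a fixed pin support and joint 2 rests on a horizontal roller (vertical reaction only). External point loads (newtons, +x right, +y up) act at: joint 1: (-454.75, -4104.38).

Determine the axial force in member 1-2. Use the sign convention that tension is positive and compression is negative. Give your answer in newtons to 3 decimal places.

N=3 nodes, M=3 members, R=3 reactions → 2N=6, M+R=6
member 0 (0-1): L=2.7606, (cx,cy)=(0.5017,0.8650)
member 1 (0-2): L=2.8000, (cx,cy)=(1.0000,0.0000)
member 2 (1-2): L=2.7757, (cx,cy)=(0.5098,-0.8603)
solve A·x = −loads:
  F[0-1] = -2846.1363 N (compression)
  F[0-2] = +973.1772 N (tension)
  F[1-2] = -1909.0412 N (compression)
  Rx@0 = +454.7500 N
  Ry@0 = +2462.0145 N
  Ry@2 = +1642.3655 N

-1909.041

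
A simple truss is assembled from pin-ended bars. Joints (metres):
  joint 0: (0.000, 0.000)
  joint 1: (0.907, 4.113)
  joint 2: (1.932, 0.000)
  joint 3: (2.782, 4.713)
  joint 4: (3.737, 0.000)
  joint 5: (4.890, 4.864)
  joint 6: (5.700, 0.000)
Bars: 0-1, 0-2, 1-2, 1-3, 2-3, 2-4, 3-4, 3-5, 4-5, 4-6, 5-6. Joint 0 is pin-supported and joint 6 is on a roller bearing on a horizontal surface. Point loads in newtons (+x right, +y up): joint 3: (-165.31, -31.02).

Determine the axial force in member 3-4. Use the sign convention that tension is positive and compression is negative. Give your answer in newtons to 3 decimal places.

127.663

N=7 nodes, M=11 members, R=3 reactions → 2N=14, M+R=14
member 0 (0-1): L=4.2118, (cx,cy)=(0.2153,0.9765)
member 1 (0-2): L=1.9320, (cx,cy)=(1.0000,0.0000)
member 2 (1-2): L=4.2388, (cx,cy)=(0.2418,-0.9703)
member 3 (1-3): L=1.9687, (cx,cy)=(0.9524,0.3048)
member 4 (2-3): L=4.7890, (cx,cy)=(0.1775,0.9841)
member 5 (2-4): L=1.8050, (cx,cy)=(1.0000,0.0000)
member 6 (3-4): L=4.8088, (cx,cy)=(0.1986,-0.9801)
member 7 (3-5): L=2.1134, (cx,cy)=(0.9974,0.0714)
member 8 (4-5): L=4.9988, (cx,cy)=(0.2307,0.9730)
member 9 (4-6): L=1.9630, (cx,cy)=(1.0000,0.0000)
member 10 (5-6): L=4.9310, (cx,cy)=(0.1643,-0.9864)
solve A·x = −loads:
  F[0-1] = -156.2309 N (compression)
  F[0-2] = -131.6662 N (compression)
  F[1-2] = +135.3430 N (tension)
  F[1-3] = -69.6870 N (compression)
  F[2-3] = -133.4452 N (compression)
  F[2-4] = -75.2534 N (compression)
  F[3-4] = +127.6626 N (tension)
  F[3-5] = +50.0281 N (tension)
  F[4-5] = -128.5871 N (compression)
  F[4-6] = -20.2409 N (compression)
  F[5-6] = +123.2192 N (tension)
  Rx@0 = +165.3100 N
  Ry@0 = +152.5653 N
  Ry@6 = -121.5453 N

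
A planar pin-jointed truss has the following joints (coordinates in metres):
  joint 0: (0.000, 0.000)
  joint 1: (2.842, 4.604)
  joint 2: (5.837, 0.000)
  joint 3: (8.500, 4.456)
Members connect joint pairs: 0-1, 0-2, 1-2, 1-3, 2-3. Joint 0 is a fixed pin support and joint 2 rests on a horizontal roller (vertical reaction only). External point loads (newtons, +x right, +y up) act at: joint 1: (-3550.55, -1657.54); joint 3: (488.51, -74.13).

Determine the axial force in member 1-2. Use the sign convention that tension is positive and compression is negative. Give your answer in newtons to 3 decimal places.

N=4 nodes, M=5 members, R=3 reactions → 2N=8, M+R=8
member 0 (0-1): L=5.4105, (cx,cy)=(0.5253,0.8509)
member 1 (0-2): L=5.8370, (cx,cy)=(1.0000,0.0000)
member 2 (1-2): L=5.4924, (cx,cy)=(0.5453,-0.8382)
member 3 (1-3): L=5.6599, (cx,cy)=(0.9997,-0.0261)
member 4 (2-3): L=5.1911, (cx,cy)=(0.5130,0.8584)
solve A·x = −loads:
  F[0-1] = -3812.6090 N (compression)
  F[0-2] = -1059.3813 N (compression)
  F[1-2] = +1876.5616 N (tension)
  F[1-3] = +524.7902 N (tension)
  F[2-3] = -70.3727 N (compression)
  Rx@0 = +3062.0400 N
  Ry@0 = +3244.2789 N
  Ry@2 = -1512.6089 N

1876.562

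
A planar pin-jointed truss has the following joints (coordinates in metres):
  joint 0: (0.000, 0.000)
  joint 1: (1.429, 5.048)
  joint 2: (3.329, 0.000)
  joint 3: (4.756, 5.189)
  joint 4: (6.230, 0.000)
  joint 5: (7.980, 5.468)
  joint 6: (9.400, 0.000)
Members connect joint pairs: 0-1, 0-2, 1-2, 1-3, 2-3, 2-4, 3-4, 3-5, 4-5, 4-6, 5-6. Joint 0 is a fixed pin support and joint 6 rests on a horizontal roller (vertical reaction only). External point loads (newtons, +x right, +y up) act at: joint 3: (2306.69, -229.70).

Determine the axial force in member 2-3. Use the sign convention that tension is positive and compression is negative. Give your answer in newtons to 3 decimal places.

1169.828

N=7 nodes, M=11 members, R=3 reactions → 2N=14, M+R=14
member 0 (0-1): L=5.2464, (cx,cy)=(0.2724,0.9622)
member 1 (0-2): L=3.3290, (cx,cy)=(1.0000,0.0000)
member 2 (1-2): L=5.3937, (cx,cy)=(0.3523,-0.9359)
member 3 (1-3): L=3.3300, (cx,cy)=(0.9991,0.0423)
member 4 (2-3): L=5.3816, (cx,cy)=(0.2652,0.9642)
member 5 (2-4): L=2.9010, (cx,cy)=(1.0000,0.0000)
member 6 (3-4): L=5.3943, (cx,cy)=(0.2733,-0.9619)
member 7 (3-5): L=3.2360, (cx,cy)=(0.9963,0.0862)
member 8 (4-5): L=5.7412, (cx,cy)=(0.3048,0.9524)
member 9 (4-6): L=3.1700, (cx,cy)=(1.0000,0.0000)
member 10 (5-6): L=5.6494, (cx,cy)=(0.2514,-0.9679)
solve A·x = −loads:
  F[0-1] = +1205.4380 N (tension)
  F[0-2] = +1978.3539 N (tension)
  F[1-2] = -1205.2042 N (compression)
  F[1-3] = +753.5583 N (tension)
  F[2-3] = +1169.8277 N (tension)
  F[2-4] = +1243.6150 N (tension)
  F[3-4] = -1519.0717 N (compression)
  F[3-5] = -831.6226 N (compression)
  F[4-5] = +1534.2727 N (tension)
  F[4-6] = +360.8588 N (tension)
  F[5-6] = -1435.6522 N (compression)
  Rx@0 = -2306.6900 N
  Ry@0 = -1159.8604 N
  Ry@6 = +1389.5604 N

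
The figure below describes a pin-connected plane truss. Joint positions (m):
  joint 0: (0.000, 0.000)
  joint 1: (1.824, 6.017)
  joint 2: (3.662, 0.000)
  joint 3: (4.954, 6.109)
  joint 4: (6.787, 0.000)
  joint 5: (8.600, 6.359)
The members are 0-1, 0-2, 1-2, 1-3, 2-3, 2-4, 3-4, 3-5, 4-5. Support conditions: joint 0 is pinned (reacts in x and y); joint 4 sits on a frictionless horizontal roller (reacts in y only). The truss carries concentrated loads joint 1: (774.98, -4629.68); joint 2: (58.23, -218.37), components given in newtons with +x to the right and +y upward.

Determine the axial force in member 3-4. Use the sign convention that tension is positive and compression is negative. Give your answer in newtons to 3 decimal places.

-2139.355

N=6 nodes, M=9 members, R=3 reactions → 2N=12, M+R=12
member 0 (0-1): L=6.2874, (cx,cy)=(0.2901,0.9570)
member 1 (0-2): L=3.6620, (cx,cy)=(1.0000,0.0000)
member 2 (1-2): L=6.2915, (cx,cy)=(0.2921,-0.9564)
member 3 (1-3): L=3.1314, (cx,cy)=(0.9996,0.0294)
member 4 (2-3): L=6.2441, (cx,cy)=(0.2069,0.9784)
member 5 (2-4): L=3.1250, (cx,cy)=(1.0000,0.0000)
member 6 (3-4): L=6.3781, (cx,cy)=(0.2874,-0.9578)
member 7 (3-5): L=3.6546, (cx,cy)=(0.9977,0.0684)
member 8 (4-5): L=6.6124, (cx,cy)=(0.2742,0.9617)
solve A·x = −loads:
  F[0-1] = -2924.7249 N (compression)
  F[0-2] = +1681.6859 N (tension)
  F[1-2] = -1946.6583 N (compression)
  F[1-3] = -1055.2111 N (compression)
  F[2-3] = +2126.1165 N (tension)
  F[2-4] = +614.8315 N (tension)
  F[3-4] = -2139.3552 N (compression)
  F[3-5] = -0.0000 N (compression)
  F[4-5] = -0.0000 N (compression)
  Rx@0 = -833.2100 N
  Ry@0 = +2798.9470 N
  Ry@4 = +2049.1030 N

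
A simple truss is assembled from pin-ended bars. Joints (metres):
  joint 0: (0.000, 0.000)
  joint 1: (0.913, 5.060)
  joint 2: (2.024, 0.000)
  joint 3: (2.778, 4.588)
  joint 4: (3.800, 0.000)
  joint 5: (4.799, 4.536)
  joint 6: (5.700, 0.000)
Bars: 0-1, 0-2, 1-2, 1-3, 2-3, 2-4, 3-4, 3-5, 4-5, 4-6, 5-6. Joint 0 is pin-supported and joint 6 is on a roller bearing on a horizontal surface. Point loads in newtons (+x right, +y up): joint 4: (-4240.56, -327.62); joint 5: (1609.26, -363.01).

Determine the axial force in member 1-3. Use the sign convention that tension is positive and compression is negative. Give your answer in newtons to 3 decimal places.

486.713

N=7 nodes, M=11 members, R=3 reactions → 2N=14, M+R=14
member 0 (0-1): L=5.1417, (cx,cy)=(0.1776,0.9841)
member 1 (0-2): L=2.0240, (cx,cy)=(1.0000,0.0000)
member 2 (1-2): L=5.1805, (cx,cy)=(0.2145,-0.9767)
member 3 (1-3): L=1.9238, (cx,cy)=(0.9694,-0.2453)
member 4 (2-3): L=4.6495, (cx,cy)=(0.1622,0.9868)
member 5 (2-4): L=1.7760, (cx,cy)=(1.0000,0.0000)
member 6 (3-4): L=4.7004, (cx,cy)=(0.2174,-0.9761)
member 7 (3-5): L=2.0217, (cx,cy)=(0.9997,-0.0257)
member 8 (4-5): L=4.6447, (cx,cy)=(0.2151,0.9766)
member 9 (4-6): L=1.9000, (cx,cy)=(1.0000,0.0000)
member 10 (5-6): L=4.6246, (cx,cy)=(0.1948,-0.9808)
solve A·x = −loads:
  F[0-1] = +1132.0340 N (tension)
  F[0-2] = -2832.3124 N (compression)
  F[1-2] = -1262.8403 N (compression)
  F[1-3] = +486.7132 N (tension)
  F[2-3] = +1250.0042 N (tension)
  F[2-4] = -3305.8457 N (compression)
  F[3-4] = -1165.8123 N (compression)
  F[3-5] = +928.3307 N (tension)
  F[4-5] = +1500.6644 N (tension)
  F[4-6] = +358.4682 N (tension)
  F[5-6] = -1839.9319 N (compression)
  Rx@0 = +2631.3000 N
  Ry@0 = -1114.0444 N
  Ry@6 = +1804.6744 N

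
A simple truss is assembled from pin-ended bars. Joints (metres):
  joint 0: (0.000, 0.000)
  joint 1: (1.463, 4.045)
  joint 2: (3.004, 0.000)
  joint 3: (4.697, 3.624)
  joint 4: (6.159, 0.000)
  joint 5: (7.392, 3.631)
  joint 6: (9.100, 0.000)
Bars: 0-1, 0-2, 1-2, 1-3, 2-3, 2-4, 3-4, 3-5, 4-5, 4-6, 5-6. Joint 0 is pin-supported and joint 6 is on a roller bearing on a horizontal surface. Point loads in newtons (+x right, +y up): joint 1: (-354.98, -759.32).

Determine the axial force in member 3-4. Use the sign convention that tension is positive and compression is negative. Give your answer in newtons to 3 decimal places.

N=7 nodes, M=11 members, R=3 reactions → 2N=14, M+R=14
member 0 (0-1): L=4.3014, (cx,cy)=(0.3401,0.9404)
member 1 (0-2): L=3.0040, (cx,cy)=(1.0000,0.0000)
member 2 (1-2): L=4.3286, (cx,cy)=(0.3560,-0.9345)
member 3 (1-3): L=3.2613, (cx,cy)=(0.9916,-0.1291)
member 4 (2-3): L=4.0000, (cx,cy)=(0.4233,0.9060)
member 5 (2-4): L=3.1550, (cx,cy)=(1.0000,0.0000)
member 6 (3-4): L=3.9078, (cx,cy)=(0.3741,-0.9274)
member 7 (3-5): L=2.6950, (cx,cy)=(1.0000,0.0026)
member 8 (4-5): L=3.8346, (cx,cy)=(0.3215,0.9469)
member 9 (4-6): L=2.9410, (cx,cy)=(1.0000,0.0000)
member 10 (5-6): L=4.0127, (cx,cy)=(0.4257,-0.9049)
solve A·x = −loads:
  F[0-1] = -845.4381 N (compression)
  F[0-2] = -67.4308 N (compression)
  F[1-2] = +30.3299 N (tension)
  F[1-3] = +57.1110 N (tension)
  F[2-3] = -31.2831 N (compression)
  F[2-4] = -43.3925 N (compression)
  F[3-4] = +38.5932 N (tension)
  F[3-5] = +28.9539 N (tension)
  F[4-5] = -37.7977 N (compression)
  F[4-6] = -16.8002 N (compression)
  F[5-6] = +39.4693 N (tension)
  Rx@0 = +354.9800 N
  Ry@0 = +795.0353 N
  Ry@6 = -35.7153 N

38.593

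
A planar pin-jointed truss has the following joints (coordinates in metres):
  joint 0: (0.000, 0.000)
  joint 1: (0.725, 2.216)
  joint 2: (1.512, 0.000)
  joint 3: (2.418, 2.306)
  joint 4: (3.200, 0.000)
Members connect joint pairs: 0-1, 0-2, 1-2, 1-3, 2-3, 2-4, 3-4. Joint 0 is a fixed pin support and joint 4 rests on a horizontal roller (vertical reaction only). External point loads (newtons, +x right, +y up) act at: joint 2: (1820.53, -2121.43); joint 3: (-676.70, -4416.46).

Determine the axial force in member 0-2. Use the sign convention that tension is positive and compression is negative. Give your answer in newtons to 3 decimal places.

2022.589

N=5 nodes, M=7 members, R=3 reactions → 2N=10, M+R=10
member 0 (0-1): L=2.3316, (cx,cy)=(0.3109,0.9504)
member 1 (0-2): L=1.5120, (cx,cy)=(1.0000,0.0000)
member 2 (1-2): L=2.3516, (cx,cy)=(0.3347,-0.9423)
member 3 (1-3): L=1.6954, (cx,cy)=(0.9986,0.0531)
member 4 (2-3): L=2.4776, (cx,cy)=(0.3657,0.9307)
member 5 (2-4): L=1.6880, (cx,cy)=(1.0000,0.0000)
member 6 (3-4): L=2.4350, (cx,cy)=(0.3212,-0.9470)
solve A·x = −loads:
  F[0-1] = -2826.0702 N (compression)
  F[0-2] = +2022.5894 N (tension)
  F[1-2] = +2748.8620 N (tension)
  F[1-3] = -1801.2490 N (compression)
  F[2-3] = -503.8177 N (compression)
  F[2-4] = +1306.2440 N (tension)
  F[3-4] = -4067.3742 N (compression)
  Rx@0 = -1143.8300 N
  Ry@0 = +2685.9737 N
  Ry@4 = +3851.9163 N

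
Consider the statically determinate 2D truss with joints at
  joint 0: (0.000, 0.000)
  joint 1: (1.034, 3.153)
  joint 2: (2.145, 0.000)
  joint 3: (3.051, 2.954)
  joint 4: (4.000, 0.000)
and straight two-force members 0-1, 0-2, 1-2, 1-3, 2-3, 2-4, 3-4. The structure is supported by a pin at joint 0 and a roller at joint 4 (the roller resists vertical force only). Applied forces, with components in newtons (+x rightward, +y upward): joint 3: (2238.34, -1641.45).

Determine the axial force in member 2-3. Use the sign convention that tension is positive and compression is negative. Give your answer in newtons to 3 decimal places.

1413.581

N=5 nodes, M=7 members, R=3 reactions → 2N=10, M+R=10
member 0 (0-1): L=3.3182, (cx,cy)=(0.3116,0.9502)
member 1 (0-2): L=2.1450, (cx,cy)=(1.0000,0.0000)
member 2 (1-2): L=3.3430, (cx,cy)=(0.3323,-0.9432)
member 3 (1-3): L=2.0268, (cx,cy)=(0.9952,-0.0982)
member 4 (2-3): L=3.0898, (cx,cy)=(0.2932,0.9560)
member 5 (2-4): L=1.8550, (cx,cy)=(1.0000,0.0000)
member 6 (3-4): L=3.1027, (cx,cy)=(0.3059,-0.9521)
solve A·x = −loads:
  F[0-1] = +1329.7917 N (tension)
  F[0-2] = +1823.9595 N (tension)
  F[1-2] = -1432.8893 N (compression)
  F[1-3] = +894.9038 N (tension)
  F[2-3] = +1413.5805 N (tension)
  F[2-4] = +933.2680 N (tension)
  F[3-4] = -3051.2602 N (compression)
  Rx@0 = -2238.3400 N
  Ry@0 = -1263.5801 N
  Ry@4 = +2905.0301 N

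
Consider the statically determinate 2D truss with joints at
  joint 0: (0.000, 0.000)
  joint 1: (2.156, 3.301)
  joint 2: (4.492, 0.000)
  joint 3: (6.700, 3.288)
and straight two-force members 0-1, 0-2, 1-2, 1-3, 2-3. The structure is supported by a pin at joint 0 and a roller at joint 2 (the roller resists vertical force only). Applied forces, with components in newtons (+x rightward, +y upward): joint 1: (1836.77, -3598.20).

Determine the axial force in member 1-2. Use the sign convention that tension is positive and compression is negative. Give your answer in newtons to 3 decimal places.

-3769.262

N=4 nodes, M=5 members, R=3 reactions → 2N=8, M+R=8
member 0 (0-1): L=3.9427, (cx,cy)=(0.5468,0.8372)
member 1 (0-2): L=4.4920, (cx,cy)=(1.0000,0.0000)
member 2 (1-2): L=4.0439, (cx,cy)=(0.5777,-0.8163)
member 3 (1-3): L=4.5440, (cx,cy)=(1.0000,-0.0029)
member 4 (2-3): L=3.9606, (cx,cy)=(0.5575,0.8302)
solve A·x = −loads:
  F[0-1] = -622.7825 N (compression)
  F[0-2] = +2177.3277 N (tension)
  F[1-2] = -3769.2616 N (compression)
  F[1-3] = -0.0000 N (compression)
  F[2-3] = +0.0000 N (tension)
  Rx@0 = -1836.7700 N
  Ry@0 = +521.4197 N
  Ry@2 = +3076.7803 N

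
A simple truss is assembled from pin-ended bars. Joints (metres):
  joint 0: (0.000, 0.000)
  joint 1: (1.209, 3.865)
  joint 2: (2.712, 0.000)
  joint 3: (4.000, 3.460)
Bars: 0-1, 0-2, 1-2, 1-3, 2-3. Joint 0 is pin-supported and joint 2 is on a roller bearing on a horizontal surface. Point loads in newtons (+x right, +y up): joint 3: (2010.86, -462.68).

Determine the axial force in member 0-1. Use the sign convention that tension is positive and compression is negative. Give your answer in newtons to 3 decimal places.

2918.301

N=4 nodes, M=5 members, R=3 reactions → 2N=8, M+R=8
member 0 (0-1): L=4.0497, (cx,cy)=(0.2985,0.9544)
member 1 (0-2): L=2.7120, (cx,cy)=(1.0000,0.0000)
member 2 (1-2): L=4.1470, (cx,cy)=(0.3624,-0.9320)
member 3 (1-3): L=2.8202, (cx,cy)=(0.9896,-0.1436)
member 4 (2-3): L=3.6920, (cx,cy)=(0.3489,0.9372)
solve A·x = −loads:
  F[0-1] = +2918.3015 N (tension)
  F[0-2] = +1139.6241 N (tension)
  F[1-2] = -3310.8781 N (compression)
  F[1-3] = +2092.9056 N (tension)
  F[2-3] = -172.9968 N (compression)
  Rx@0 = -2010.8600 N
  Ry@0 = -2785.2166 N
  Ry@2 = +3247.8966 N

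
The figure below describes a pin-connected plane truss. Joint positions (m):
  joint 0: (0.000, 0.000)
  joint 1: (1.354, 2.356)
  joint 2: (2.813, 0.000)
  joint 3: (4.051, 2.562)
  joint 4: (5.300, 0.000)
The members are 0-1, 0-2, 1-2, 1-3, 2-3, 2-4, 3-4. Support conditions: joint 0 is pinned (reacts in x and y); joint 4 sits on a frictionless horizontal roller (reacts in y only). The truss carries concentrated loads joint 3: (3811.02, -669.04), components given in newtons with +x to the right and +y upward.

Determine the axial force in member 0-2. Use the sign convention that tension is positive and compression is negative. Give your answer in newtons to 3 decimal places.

2842.895

N=5 nodes, M=7 members, R=3 reactions → 2N=10, M+R=10
member 0 (0-1): L=2.7174, (cx,cy)=(0.4983,0.8670)
member 1 (0-2): L=2.8130, (cx,cy)=(1.0000,0.0000)
member 2 (1-2): L=2.7712, (cx,cy)=(0.5265,-0.8502)
member 3 (1-3): L=2.7049, (cx,cy)=(0.9971,0.0762)
member 4 (2-3): L=2.8454, (cx,cy)=(0.4351,0.9004)
member 5 (2-4): L=2.4870, (cx,cy)=(1.0000,0.0000)
member 6 (3-4): L=2.8502, (cx,cy)=(0.4382,-0.8989)
solve A·x = −loads:
  F[0-1] = +1942.9438 N (tension)
  F[0-2] = +2842.8948 N (tension)
  F[1-2] = -1808.8834 N (compression)
  F[1-3] = +1926.0805 N (tension)
  F[2-3] = +1708.0121 N (tension)
  F[2-4] = +1147.4061 N (tension)
  F[3-4] = -2618.3973 N (compression)
  Rx@0 = -3811.0200 N
  Ry@0 = -1684.5665 N
  Ry@4 = +2353.6065 N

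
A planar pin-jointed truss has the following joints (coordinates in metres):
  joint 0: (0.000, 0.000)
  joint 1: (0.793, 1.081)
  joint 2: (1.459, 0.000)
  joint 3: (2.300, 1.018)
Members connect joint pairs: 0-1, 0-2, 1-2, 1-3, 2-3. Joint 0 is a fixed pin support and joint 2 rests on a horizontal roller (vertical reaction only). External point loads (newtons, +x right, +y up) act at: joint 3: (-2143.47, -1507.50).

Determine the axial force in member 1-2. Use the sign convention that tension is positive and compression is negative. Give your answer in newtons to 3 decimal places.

778.629

N=4 nodes, M=5 members, R=3 reactions → 2N=8, M+R=8
member 0 (0-1): L=1.3407, (cx,cy)=(0.5915,0.8063)
member 1 (0-2): L=1.4590, (cx,cy)=(1.0000,0.0000)
member 2 (1-2): L=1.2697, (cx,cy)=(0.5245,-0.8514)
member 3 (1-3): L=1.5083, (cx,cy)=(0.9991,-0.0418)
member 4 (2-3): L=1.3205, (cx,cy)=(0.6369,0.7709)
solve A·x = −loads:
  F[0-1] = -777.1506 N (compression)
  F[0-2] = -1683.7909 N (compression)
  F[1-2] = +778.6289 N (tension)
  F[1-3] = -868.8569 N (compression)
  F[2-3] = -2002.4640 N (compression)
  Rx@0 = +2143.4700 N
  Ry@0 = +626.6244 N
  Ry@2 = +880.8756 N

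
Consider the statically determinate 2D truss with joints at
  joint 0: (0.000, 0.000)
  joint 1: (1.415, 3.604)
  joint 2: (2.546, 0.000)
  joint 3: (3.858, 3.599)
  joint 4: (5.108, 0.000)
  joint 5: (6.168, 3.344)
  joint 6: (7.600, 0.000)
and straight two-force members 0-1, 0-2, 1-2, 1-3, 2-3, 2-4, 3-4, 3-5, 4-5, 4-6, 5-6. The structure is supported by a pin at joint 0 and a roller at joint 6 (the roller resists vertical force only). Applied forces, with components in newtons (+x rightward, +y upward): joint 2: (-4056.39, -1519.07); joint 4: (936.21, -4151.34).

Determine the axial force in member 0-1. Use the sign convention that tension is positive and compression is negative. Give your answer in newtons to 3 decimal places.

-2547.610

N=7 nodes, M=11 members, R=3 reactions → 2N=14, M+R=14
member 0 (0-1): L=3.8718, (cx,cy)=(0.3655,0.9308)
member 1 (0-2): L=2.5460, (cx,cy)=(1.0000,0.0000)
member 2 (1-2): L=3.7773, (cx,cy)=(0.2994,-0.9541)
member 3 (1-3): L=2.4430, (cx,cy)=(1.0000,-0.0020)
member 4 (2-3): L=3.8307, (cx,cy)=(0.3425,0.9395)
member 5 (2-4): L=2.5620, (cx,cy)=(1.0000,0.0000)
member 6 (3-4): L=3.8099, (cx,cy)=(0.3281,-0.9446)
member 7 (3-5): L=2.3240, (cx,cy)=(0.9940,-0.1097)
member 8 (4-5): L=3.5080, (cx,cy)=(0.3022,0.9533)
member 9 (4-6): L=2.4920, (cx,cy)=(1.0000,0.0000)
member 10 (5-6): L=3.6377, (cx,cy)=(0.3937,-0.9193)
solve A·x = −loads:
  F[0-1] = -2547.6104 N (compression)
  F[0-2] = -2189.1288 N (compression)
  F[1-2] = +2489.0074 N (tension)
  F[1-3] = -1676.3143 N (compression)
  F[2-3] = -910.8333 N (compression)
  F[2-4] = +2924.4790 N (tension)
  F[3-4] = +1179.8393 N (tension)
  F[3-5] = -2389.7951 N (compression)
  F[4-5] = +3185.7281 N (tension)
  F[4-6] = +1412.7408 N (tension)
  F[5-6] = -3588.7893 N (compression)
  Rx@0 = +3120.1800 N
  Ry@0 = +2371.3841 N
  Ry@6 = +3299.0259 N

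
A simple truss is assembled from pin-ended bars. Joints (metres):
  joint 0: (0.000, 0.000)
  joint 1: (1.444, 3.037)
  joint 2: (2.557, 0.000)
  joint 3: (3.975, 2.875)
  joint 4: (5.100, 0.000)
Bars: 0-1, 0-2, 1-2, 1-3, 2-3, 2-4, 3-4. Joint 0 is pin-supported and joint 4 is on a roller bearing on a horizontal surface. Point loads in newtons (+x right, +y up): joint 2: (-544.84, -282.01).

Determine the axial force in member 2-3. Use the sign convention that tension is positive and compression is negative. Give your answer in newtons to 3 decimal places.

N=5 nodes, M=7 members, R=3 reactions → 2N=10, M+R=10
member 0 (0-1): L=3.3628, (cx,cy)=(0.4294,0.9031)
member 1 (0-2): L=2.5570, (cx,cy)=(1.0000,0.0000)
member 2 (1-2): L=3.2345, (cx,cy)=(0.3441,-0.9389)
member 3 (1-3): L=2.5362, (cx,cy)=(0.9980,-0.0639)
member 4 (2-3): L=3.2057, (cx,cy)=(0.4423,0.8968)
member 5 (2-4): L=2.5430, (cx,cy)=(1.0000,0.0000)
member 6 (3-4): L=3.0873, (cx,cy)=(0.3644,-0.9312)
solve A·x = −loads:
  F[0-1] = -155.7035 N (compression)
  F[0-2] = -477.9805 N (compression)
  F[1-2] = +158.0282 N (tension)
  F[1-3] = -121.4851 N (compression)
  F[2-3] = +149.0021 N (tension)
  F[2-4] = +55.3273 N (tension)
  F[3-4] = -151.8316 N (compression)
  Rx@0 = +544.8400 N
  Ry@0 = +140.6179 N
  Ry@4 = +141.3921 N

149.002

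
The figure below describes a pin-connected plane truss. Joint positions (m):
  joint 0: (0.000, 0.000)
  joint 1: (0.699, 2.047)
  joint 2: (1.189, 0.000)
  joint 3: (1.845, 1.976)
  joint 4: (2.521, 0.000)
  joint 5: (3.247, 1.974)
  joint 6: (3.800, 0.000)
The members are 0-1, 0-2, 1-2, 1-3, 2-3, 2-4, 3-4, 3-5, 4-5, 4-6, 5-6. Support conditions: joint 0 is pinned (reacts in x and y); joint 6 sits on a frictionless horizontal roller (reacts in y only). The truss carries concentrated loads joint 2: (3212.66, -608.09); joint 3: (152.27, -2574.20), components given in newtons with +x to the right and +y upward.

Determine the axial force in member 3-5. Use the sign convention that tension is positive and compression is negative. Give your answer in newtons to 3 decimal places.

N=7 nodes, M=11 members, R=3 reactions → 2N=14, M+R=14
member 0 (0-1): L=2.1631, (cx,cy)=(0.3232,0.9463)
member 1 (0-2): L=1.1890, (cx,cy)=(1.0000,0.0000)
member 2 (1-2): L=2.1048, (cx,cy)=(0.2328,-0.9725)
member 3 (1-3): L=1.1482, (cx,cy)=(0.9981,-0.0618)
member 4 (2-3): L=2.0820, (cx,cy)=(0.3151,0.9491)
member 5 (2-4): L=1.3320, (cx,cy)=(1.0000,0.0000)
member 6 (3-4): L=2.0884, (cx,cy)=(0.3237,-0.9462)
member 7 (3-5): L=1.4020, (cx,cy)=(1.0000,-0.0014)
member 8 (4-5): L=2.1033, (cx,cy)=(0.3452,0.9385)
member 9 (4-6): L=1.2790, (cx,cy)=(1.0000,0.0000)
member 10 (5-6): L=2.0500, (cx,cy)=(0.2698,-0.9629)
solve A·x = −loads:
  F[0-1] = -1757.2842 N (compression)
  F[0-2] = +3932.8033 N (tension)
  F[1-2] = +1772.4434 N (tension)
  F[1-3] = -982.3744 N (compression)
  F[2-3] = -1175.5292 N (compression)
  F[2-4] = +1503.1441 N (tension)
  F[3-4] = -1604.2535 N (compression)
  F[3-5] = -983.8680 N (compression)
  F[4-5] = +1617.2890 N (tension)
  F[4-6] = +425.6168 N (tension)
  F[5-6] = -1577.7810 N (compression)
  Rx@0 = -3364.9300 N
  Ry@0 = +1662.9996 N
  Ry@6 = +1519.2904 N

-983.868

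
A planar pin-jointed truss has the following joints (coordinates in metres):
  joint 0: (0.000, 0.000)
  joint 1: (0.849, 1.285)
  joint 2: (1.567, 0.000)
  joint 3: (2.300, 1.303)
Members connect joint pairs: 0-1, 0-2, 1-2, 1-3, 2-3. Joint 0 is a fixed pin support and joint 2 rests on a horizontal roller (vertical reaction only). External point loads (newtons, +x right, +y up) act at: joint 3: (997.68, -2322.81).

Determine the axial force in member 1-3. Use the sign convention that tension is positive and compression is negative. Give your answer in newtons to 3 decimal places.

N=4 nodes, M=5 members, R=3 reactions → 2N=8, M+R=8
member 0 (0-1): L=1.5401, (cx,cy)=(0.5512,0.8343)
member 1 (0-2): L=1.5670, (cx,cy)=(1.0000,0.0000)
member 2 (1-2): L=1.4720, (cx,cy)=(0.4878,-0.8730)
member 3 (1-3): L=1.4511, (cx,cy)=(0.9999,0.0124)
member 4 (2-3): L=1.4950, (cx,cy)=(0.4903,0.8716)
solve A·x = −loads:
  F[0-1] = +2296.5960 N (tension)
  F[0-2] = -268.3167 N (compression)
  F[1-2] = -2161.9969 N (compression)
  F[1-3] = +2320.7448 N (tension)
  F[2-3] = -2698.1544 N (compression)
  Rx@0 = -997.6800 N
  Ry@0 = -1916.1434 N
  Ry@2 = +4238.9534 N

2320.745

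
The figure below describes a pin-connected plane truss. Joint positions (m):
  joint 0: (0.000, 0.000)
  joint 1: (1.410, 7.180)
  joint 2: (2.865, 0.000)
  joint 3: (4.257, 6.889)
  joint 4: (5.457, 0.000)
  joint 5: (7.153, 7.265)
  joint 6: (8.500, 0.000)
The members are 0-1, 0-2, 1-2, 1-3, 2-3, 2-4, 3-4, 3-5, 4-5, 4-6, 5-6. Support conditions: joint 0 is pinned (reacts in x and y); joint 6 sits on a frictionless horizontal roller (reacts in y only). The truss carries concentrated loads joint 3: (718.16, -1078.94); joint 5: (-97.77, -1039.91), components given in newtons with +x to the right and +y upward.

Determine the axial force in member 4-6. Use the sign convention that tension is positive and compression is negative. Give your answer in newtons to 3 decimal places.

354.866

N=7 nodes, M=11 members, R=3 reactions → 2N=14, M+R=14
member 0 (0-1): L=7.3171, (cx,cy)=(0.1927,0.9813)
member 1 (0-2): L=2.8650, (cx,cy)=(1.0000,0.0000)
member 2 (1-2): L=7.3259, (cx,cy)=(0.1986,-0.9801)
member 3 (1-3): L=2.8618, (cx,cy)=(0.9948,-0.1017)
member 4 (2-3): L=7.0282, (cx,cy)=(0.1981,0.9802)
member 5 (2-4): L=2.5920, (cx,cy)=(1.0000,0.0000)
member 6 (3-4): L=6.9927, (cx,cy)=(0.1716,-0.9852)
member 7 (3-5): L=2.9203, (cx,cy)=(0.9917,0.1288)
member 8 (4-5): L=7.4603, (cx,cy)=(0.2273,0.9738)
member 9 (4-6): L=3.0430, (cx,cy)=(1.0000,0.0000)
member 10 (5-6): L=7.3888, (cx,cy)=(0.1823,-0.9832)
solve A·x = −loads:
  F[0-1] = -208.8071 N (compression)
  F[0-2] = +660.6268 N (tension)
  F[1-2] = +217.7652 N (tension)
  F[1-3] = -83.9220 N (compression)
  F[2-3] = -217.7405 N (compression)
  F[2-4] = +747.0023 N (tension)
  F[3-4] = -976.4561 N (compression)
  F[3-5] = -682.8899 N (compression)
  F[4-5] = +987.8359 N (tension)
  F[4-6] = +354.8657 N (tension)
  F[5-6] = -1946.5761 N (compression)
  Rx@0 = -620.3900 N
  Ry@0 = +204.8936 N
  Ry@6 = +1913.9564 N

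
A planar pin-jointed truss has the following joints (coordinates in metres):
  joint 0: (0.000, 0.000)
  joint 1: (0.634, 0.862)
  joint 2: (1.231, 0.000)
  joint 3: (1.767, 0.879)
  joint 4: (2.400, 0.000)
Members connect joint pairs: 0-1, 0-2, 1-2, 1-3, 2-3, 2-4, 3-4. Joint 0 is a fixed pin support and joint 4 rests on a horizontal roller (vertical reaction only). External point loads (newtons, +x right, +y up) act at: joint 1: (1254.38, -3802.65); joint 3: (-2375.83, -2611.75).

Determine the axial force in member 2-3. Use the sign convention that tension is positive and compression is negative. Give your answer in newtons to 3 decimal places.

N=5 nodes, M=7 members, R=3 reactions → 2N=10, M+R=10
member 0 (0-1): L=1.0700, (cx,cy)=(0.5925,0.8056)
member 1 (0-2): L=1.2310, (cx,cy)=(1.0000,0.0000)
member 2 (1-2): L=1.0485, (cx,cy)=(0.5694,-0.8221)
member 3 (1-3): L=1.1331, (cx,cy)=(0.9999,0.0150)
member 4 (2-3): L=1.0295, (cx,cy)=(0.5206,0.8538)
member 5 (2-4): L=1.1690, (cx,cy)=(1.0000,0.0000)
member 6 (3-4): L=1.0832, (cx,cy)=(0.5844,-0.8115)
solve A·x = −loads:
  F[0-1] = -4849.4492 N (compression)
  F[0-2] = +1751.8365 N (tension)
  F[1-2] = +50.5624 N (tension)
  F[1-3] = -4156.9225 N (compression)
  F[2-3] = -48.6853 N (compression)
  F[2-4] = +1805.9714 N (tension)
  F[3-4] = -3090.4181 N (compression)
  Rx@0 = +1121.4500 N
  Ry@0 = +3906.5819 N
  Ry@4 = +2507.8181 N

-48.685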